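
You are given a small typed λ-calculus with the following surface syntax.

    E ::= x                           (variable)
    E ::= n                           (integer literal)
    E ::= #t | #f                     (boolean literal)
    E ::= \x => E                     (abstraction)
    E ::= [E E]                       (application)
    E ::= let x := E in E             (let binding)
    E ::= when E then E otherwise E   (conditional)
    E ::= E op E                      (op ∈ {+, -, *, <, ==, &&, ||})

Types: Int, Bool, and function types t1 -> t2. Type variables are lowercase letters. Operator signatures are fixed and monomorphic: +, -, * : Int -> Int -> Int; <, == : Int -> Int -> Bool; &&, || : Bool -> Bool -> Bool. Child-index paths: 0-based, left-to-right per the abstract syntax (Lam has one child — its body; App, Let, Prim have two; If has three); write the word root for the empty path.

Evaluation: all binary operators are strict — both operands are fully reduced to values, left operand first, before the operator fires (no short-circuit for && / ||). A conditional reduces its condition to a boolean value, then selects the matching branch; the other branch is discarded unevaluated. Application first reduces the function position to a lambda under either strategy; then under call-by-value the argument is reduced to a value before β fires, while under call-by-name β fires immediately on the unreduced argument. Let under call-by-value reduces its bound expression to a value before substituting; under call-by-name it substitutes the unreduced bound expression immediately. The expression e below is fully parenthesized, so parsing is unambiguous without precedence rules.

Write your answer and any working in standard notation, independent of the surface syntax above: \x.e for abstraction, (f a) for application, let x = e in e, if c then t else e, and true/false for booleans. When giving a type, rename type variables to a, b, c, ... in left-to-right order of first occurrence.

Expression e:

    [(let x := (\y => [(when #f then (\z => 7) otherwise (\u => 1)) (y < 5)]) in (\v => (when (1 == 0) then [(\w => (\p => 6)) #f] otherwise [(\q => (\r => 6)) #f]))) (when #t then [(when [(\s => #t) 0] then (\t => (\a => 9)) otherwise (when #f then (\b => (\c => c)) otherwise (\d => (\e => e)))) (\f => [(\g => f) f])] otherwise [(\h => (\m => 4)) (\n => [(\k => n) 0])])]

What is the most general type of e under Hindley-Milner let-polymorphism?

Trace:
  unify Bool ~ Bool
\z._ : b -> Int
\u._ : c -> Int
  unify b -> Int ~ c -> Int
  unify b ~ c
  unify Int ~ Int
y : a
  unify a ~ Int
  unify Int ~ Int
  unify c -> Int ~ Bool -> d
  unify c ~ Bool
  unify Int ~ d
_ _ : Int
\y._ : Int -> Int
let x : Int -> Int
  unify Int ~ Int
  unify Int ~ Int
  unify Bool ~ Bool
\p._ : g -> Int
\w._ : f -> g -> Int
  unify f -> g -> Int ~ Bool -> h
  unify f ~ Bool
  unify g -> Int ~ h
_ _ : g -> Int
\r._ : j -> Int
\q._ : i -> j -> Int
  unify i -> j -> Int ~ Bool -> k
  unify i ~ Bool
  unify j -> Int ~ k
_ _ : j -> Int
  unify g -> Int ~ j -> Int
  unify g ~ j
  unify Int ~ Int
\v._ : e -> j -> Int
  unify Bool ~ Bool
\s._ : l -> Bool
  unify l -> Bool ~ Int -> m
  unify l ~ Int
  unify Bool ~ m
_ _ : Bool
  unify Bool ~ Bool
\a._ : o -> Int
\t._ : n -> o -> Int
  unify Bool ~ Bool
c : q
\c._ : q -> q
\b._ : p -> q -> q
e : s
\e._ : s -> s
\d._ : r -> s -> s
  unify p -> q -> q ~ r -> s -> s
  unify p ~ r
  unify q -> q ~ s -> s
  unify q ~ s
  unify s ~ s
  unify n -> o -> Int ~ r -> s -> s
  unify n ~ r
  unify o -> Int ~ s -> s
  unify o ~ s
  unify Int ~ s
f : t
\g._ : u -> t
f : t
  unify u -> t ~ t -> v
  unify u ~ t
  unify t ~ v
_ _ : v
\f._ : v -> v
  unify r -> Int -> Int ~ (v -> v) -> w
  unify r ~ v -> v
  unify Int -> Int ~ w
_ _ : Int -> Int
\m._ : y -> Int
\h._ : x -> y -> Int
n : z
\k._ : t26 -> z
  unify t26 -> z ~ Int -> t27
  unify t26 ~ Int
  unify z ~ t27
_ _ : t27
\n._ : t27 -> t27
  unify x -> y -> Int ~ (t27 -> t27) -> t28
  unify x ~ t27 -> t27
  unify y -> Int ~ t28
_ _ : y -> Int
  unify Int -> Int ~ y -> Int
  unify Int ~ y
  unify Int ~ Int
  unify e -> j -> Int ~ (Int -> Int) -> t29
  unify e ~ Int -> Int
  unify j -> Int ~ t29
_ _ : j -> Int

Answer: a -> Int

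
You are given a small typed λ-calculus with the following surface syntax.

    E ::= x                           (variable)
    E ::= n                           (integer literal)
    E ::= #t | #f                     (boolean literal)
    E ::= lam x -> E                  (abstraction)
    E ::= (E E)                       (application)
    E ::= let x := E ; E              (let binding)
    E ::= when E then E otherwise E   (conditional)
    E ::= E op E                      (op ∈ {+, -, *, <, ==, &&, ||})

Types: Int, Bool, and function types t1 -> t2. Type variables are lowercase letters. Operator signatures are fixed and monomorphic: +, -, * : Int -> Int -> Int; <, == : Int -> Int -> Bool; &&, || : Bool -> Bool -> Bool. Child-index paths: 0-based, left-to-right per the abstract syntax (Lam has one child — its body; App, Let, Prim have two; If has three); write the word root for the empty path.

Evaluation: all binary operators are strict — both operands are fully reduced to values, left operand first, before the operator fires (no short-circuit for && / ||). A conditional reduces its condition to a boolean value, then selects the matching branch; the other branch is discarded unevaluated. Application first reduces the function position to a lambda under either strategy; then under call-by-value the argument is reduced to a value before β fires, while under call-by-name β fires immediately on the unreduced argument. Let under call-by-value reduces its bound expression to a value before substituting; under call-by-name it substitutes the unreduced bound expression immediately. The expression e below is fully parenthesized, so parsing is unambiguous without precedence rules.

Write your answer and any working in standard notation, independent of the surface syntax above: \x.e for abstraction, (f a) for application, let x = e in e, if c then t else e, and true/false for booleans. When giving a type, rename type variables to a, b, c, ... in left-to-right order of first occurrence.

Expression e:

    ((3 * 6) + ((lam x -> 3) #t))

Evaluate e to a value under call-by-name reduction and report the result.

Answer: 21

Trace:
step 0: ((3 * 6) + ((\x.3) true))
step 1: [delta@0] (18 + ((\x.3) true))
step 2: [beta@1] (18 + 3)
step 3: [delta@root] 21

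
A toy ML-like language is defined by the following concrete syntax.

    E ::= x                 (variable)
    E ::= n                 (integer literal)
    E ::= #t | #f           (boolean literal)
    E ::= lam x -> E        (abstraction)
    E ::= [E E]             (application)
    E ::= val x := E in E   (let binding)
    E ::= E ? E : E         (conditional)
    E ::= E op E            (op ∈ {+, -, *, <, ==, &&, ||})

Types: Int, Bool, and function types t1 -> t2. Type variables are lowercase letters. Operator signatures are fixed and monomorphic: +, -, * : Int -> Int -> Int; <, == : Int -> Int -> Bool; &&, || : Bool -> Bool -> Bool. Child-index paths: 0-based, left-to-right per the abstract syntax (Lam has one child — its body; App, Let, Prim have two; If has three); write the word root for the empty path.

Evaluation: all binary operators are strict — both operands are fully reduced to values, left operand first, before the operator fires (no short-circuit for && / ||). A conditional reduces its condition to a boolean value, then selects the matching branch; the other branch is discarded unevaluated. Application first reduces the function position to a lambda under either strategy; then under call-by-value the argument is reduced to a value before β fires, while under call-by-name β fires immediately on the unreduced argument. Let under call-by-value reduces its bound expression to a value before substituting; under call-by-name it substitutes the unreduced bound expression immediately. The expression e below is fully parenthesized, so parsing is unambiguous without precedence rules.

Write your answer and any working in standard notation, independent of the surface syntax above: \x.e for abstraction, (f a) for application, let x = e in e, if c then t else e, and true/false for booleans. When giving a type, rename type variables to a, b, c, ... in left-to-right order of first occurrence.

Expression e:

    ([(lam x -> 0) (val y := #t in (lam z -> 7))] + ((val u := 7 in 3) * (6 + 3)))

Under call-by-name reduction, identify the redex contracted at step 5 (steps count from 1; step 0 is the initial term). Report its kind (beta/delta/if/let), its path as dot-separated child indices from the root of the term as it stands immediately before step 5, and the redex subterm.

Answer: delta at root : (0 + 27)

Derivation:
step 0: (((\x.0) (let y = true in (\z.7))) + ((let u = 7 in 3) * (6 + 3)))
step 1: [beta@0] (0 + ((let u = 7 in 3) * (6 + 3)))
step 2: [let@1.0] (0 + (3 * (6 + 3)))
step 3: [delta@1.1] (0 + (3 * 9))
step 4: [delta@1] (0 + 27)
step 5: [delta@root] 27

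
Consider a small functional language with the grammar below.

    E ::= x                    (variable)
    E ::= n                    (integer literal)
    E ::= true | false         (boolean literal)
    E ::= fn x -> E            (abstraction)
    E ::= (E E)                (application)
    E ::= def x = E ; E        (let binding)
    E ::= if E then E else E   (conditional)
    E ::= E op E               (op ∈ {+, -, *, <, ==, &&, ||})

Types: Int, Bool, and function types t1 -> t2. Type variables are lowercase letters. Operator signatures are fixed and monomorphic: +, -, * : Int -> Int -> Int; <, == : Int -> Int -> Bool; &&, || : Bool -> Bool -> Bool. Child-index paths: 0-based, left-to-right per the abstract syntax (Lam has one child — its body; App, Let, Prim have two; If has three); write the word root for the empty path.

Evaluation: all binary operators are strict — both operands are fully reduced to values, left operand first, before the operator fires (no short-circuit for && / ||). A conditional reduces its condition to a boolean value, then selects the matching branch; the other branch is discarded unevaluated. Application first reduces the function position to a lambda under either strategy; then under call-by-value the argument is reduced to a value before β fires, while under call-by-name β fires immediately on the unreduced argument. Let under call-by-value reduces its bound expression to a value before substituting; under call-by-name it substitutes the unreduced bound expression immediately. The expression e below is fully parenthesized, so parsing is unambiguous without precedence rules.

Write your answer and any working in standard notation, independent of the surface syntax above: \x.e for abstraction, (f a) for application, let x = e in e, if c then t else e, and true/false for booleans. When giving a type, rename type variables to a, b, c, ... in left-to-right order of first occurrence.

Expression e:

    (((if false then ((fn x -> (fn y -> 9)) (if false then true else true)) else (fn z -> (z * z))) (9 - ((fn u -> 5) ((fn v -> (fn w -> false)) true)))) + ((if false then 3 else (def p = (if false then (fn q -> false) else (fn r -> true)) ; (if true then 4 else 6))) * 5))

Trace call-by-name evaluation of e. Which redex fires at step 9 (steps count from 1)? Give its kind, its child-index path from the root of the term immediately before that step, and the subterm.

Working:
step 0: (((if false then ((\x.(\y.9)) (if false then true else true)) else (\z.(z * z))) (9 - ((\u.5) ((\v.(\w.false)) true)))) + ((if false then 3 else (let p = (if false then (\q.false) else (\r.true)) in (if true then 4 else 6))) * 5))
step 1: [if@0.0] (((\z.(z * z)) (9 - ((\u.5) ((\v.(\w.false)) true)))) + ((if false then 3 else (let p = (if false then (\q.false) else (\r.true)) in (if true then 4 else 6))) * 5))
step 2: [beta@0] (((9 - ((\u.5) ((\v.(\w.false)) true))) * (9 - ((\u.5) ((\v.(\w.false)) true)))) + ((if false then 3 else (let p = (if false then (\q.false) else (\r.true)) in (if true then 4 else 6))) * 5))
step 3: [beta@0.0.1] (((9 - 5) * (9 - ((\u.5) ((\v.(\w.false)) true)))) + ((if false then 3 else (let p = (if false then (\q.false) else (\r.true)) in (if true then 4 else 6))) * 5))
step 4: [delta@0.0] ((4 * (9 - ((\u.5) ((\v.(\w.false)) true)))) + ((if false then 3 else (let p = (if false then (\q.false) else (\r.true)) in (if true then 4 else 6))) * 5))
step 5: [beta@0.1.1] ((4 * (9 - 5)) + ((if false then 3 else (let p = (if false then (\q.false) else (\r.true)) in (if true then 4 else 6))) * 5))
step 6: [delta@0.1] ((4 * 4) + ((if false then 3 else (let p = (if false then (\q.false) else (\r.true)) in (if true then 4 else 6))) * 5))
step 7: [delta@0] (16 + ((if false then 3 else (let p = (if false then (\q.false) else (\r.true)) in (if true then 4 else 6))) * 5))
step 8: [if@1.0] (16 + ((let p = (if false then (\q.false) else (\r.true)) in (if true then 4 else 6)) * 5))
step 9: [let@1.0] (16 + ((if true then 4 else 6) * 5))

Answer: let at 1.0 : (let p = (if false then (\q.false) else (\r.true)) in (if true then 4 else 6))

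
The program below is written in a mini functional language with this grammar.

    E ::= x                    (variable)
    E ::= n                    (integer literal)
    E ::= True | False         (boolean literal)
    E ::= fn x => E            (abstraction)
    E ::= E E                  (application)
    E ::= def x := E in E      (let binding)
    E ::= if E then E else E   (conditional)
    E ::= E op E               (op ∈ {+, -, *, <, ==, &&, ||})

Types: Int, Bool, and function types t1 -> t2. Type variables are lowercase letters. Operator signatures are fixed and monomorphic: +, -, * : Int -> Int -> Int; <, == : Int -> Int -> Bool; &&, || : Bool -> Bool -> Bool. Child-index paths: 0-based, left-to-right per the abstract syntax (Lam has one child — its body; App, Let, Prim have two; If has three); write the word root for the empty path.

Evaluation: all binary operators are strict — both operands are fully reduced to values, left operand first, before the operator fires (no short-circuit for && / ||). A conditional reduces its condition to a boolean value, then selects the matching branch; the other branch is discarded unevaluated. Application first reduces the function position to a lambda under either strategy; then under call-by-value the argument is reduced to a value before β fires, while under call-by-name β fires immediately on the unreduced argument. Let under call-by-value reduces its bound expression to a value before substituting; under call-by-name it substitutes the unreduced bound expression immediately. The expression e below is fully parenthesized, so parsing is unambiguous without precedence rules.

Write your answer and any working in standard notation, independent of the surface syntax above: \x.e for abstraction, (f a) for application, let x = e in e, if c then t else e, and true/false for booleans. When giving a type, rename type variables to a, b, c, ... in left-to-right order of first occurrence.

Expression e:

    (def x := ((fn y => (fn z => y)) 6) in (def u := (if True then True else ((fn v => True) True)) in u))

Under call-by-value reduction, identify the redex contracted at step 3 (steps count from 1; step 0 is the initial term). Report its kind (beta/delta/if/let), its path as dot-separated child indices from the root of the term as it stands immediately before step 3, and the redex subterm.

Answer: if at 0 : (if true then true else ((\v.true) true))

Derivation:
step 0: (let x = ((\y.(\z.y)) 6) in (let u = (if true then true else ((\v.true) true)) in u))
step 1: [beta@0] (let x = (\z.6) in (let u = (if true then true else ((\v.true) true)) in u))
step 2: [let@root] (let u = (if true then true else ((\v.true) true)) in u)
step 3: [if@0] (let u = true in u)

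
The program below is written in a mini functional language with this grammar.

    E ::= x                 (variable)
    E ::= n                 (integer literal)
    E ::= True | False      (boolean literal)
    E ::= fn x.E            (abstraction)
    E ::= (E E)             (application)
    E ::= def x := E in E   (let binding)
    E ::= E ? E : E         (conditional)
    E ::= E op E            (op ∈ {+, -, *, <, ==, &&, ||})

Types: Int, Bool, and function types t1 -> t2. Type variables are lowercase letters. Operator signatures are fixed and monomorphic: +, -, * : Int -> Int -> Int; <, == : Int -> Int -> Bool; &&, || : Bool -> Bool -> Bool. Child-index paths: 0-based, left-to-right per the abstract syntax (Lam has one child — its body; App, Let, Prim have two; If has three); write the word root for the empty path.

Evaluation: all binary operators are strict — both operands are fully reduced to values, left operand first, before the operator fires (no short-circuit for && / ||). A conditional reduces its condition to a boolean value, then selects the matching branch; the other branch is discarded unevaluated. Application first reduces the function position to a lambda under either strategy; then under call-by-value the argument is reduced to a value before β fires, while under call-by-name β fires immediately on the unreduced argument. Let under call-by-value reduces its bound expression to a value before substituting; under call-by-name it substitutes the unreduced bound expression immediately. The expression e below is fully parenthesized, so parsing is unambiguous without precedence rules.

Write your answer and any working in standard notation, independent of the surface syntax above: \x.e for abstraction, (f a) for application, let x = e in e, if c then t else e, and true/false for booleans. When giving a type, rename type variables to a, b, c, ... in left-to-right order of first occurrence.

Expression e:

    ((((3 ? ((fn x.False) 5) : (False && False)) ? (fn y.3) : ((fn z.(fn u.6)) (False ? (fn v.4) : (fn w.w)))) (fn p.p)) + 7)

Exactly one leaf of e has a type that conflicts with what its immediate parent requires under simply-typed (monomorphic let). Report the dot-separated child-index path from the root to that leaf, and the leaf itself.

Working:
  unify Int ~ Bool
  FAIL: mismatch Int ~ Bool

Answer: 0.0.0.0 : 3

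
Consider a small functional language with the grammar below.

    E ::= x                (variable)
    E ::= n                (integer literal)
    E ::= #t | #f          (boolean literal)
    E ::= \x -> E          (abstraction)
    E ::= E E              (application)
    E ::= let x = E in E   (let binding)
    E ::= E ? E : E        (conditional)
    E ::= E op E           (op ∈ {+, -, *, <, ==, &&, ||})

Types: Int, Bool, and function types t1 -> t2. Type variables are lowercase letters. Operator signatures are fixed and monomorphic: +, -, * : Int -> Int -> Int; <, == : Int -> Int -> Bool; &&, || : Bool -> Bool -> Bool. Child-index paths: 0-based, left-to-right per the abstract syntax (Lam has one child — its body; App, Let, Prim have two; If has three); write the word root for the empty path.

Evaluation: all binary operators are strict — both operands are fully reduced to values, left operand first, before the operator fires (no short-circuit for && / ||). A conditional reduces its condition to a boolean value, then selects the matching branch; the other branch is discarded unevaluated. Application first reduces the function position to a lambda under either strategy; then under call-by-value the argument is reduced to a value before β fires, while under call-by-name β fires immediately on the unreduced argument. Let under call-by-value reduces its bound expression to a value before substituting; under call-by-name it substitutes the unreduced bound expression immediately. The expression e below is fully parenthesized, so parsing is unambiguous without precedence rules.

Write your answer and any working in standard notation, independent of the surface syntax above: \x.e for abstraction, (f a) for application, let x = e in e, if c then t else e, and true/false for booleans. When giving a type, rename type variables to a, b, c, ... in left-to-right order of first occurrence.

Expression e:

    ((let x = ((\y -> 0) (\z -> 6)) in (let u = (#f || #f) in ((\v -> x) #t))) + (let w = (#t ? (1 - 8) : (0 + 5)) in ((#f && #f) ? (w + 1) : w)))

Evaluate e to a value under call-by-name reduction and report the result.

Answer: -7

Derivation:
step 0: ((let x = ((\y.0) (\z.6)) in (let u = (false || false) in ((\v.x) true))) + (let w = (if true then (1 - 8) else (0 + 5)) in (if (false && false) then (w + 1) else w)))
step 1: [let@0] ((let u = (false || false) in ((\v.((\y.0) (\z.6))) true)) + (let w = (if true then (1 - 8) else (0 + 5)) in (if (false && false) then (w + 1) else w)))
step 2: [let@0] (((\v.((\y.0) (\z.6))) true) + (let w = (if true then (1 - 8) else (0 + 5)) in (if (false && false) then (w + 1) else w)))
step 3: [beta@0] (((\y.0) (\z.6)) + (let w = (if true then (1 - 8) else (0 + 5)) in (if (false && false) then (w + 1) else w)))
step 4: [beta@0] (0 + (let w = (if true then (1 - 8) else (0 + 5)) in (if (false && false) then (w + 1) else w)))
step 5: [let@1] (0 + (if (false && false) then ((if true then (1 - 8) else (0 + 5)) + 1) else (if true then (1 - 8) else (0 + 5))))
step 6: [delta@1.0] (0 + (if false then ((if true then (1 - 8) else (0 + 5)) + 1) else (if true then (1 - 8) else (0 + 5))))
step 7: [if@1] (0 + (if true then (1 - 8) else (0 + 5)))
step 8: [if@1] (0 + (1 - 8))
step 9: [delta@1] (0 + -7)
step 10: [delta@root] -7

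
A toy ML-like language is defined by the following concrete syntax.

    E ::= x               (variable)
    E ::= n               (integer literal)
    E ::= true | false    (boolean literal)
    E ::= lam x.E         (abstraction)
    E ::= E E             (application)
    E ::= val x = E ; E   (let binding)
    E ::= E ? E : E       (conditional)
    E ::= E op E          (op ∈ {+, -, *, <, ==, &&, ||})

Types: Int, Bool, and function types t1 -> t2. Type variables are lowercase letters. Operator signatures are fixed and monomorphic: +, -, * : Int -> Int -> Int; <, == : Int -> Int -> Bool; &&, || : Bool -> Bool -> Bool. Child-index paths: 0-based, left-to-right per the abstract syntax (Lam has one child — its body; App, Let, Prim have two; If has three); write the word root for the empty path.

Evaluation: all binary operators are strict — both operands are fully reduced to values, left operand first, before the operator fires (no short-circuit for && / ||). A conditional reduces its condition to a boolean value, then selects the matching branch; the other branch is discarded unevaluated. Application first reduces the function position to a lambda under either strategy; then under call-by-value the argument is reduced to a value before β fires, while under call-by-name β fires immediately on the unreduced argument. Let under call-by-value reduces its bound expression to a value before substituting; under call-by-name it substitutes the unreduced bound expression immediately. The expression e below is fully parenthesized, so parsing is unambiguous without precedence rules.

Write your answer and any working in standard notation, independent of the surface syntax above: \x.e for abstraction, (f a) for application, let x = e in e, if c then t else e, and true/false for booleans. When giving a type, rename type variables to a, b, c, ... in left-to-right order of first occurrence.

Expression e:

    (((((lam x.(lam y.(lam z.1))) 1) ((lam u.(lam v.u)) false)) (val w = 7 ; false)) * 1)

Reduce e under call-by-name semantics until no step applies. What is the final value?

Answer: 1

Working:
step 0: (((((\x.(\y.(\z.1))) 1) ((\u.(\v.u)) false)) (let w = 7 in false)) * 1)
step 1: [beta@0.0.0] ((((\y.(\z.1)) ((\u.(\v.u)) false)) (let w = 7 in false)) * 1)
step 2: [beta@0.0] (((\z.1) (let w = 7 in false)) * 1)
step 3: [beta@0] (1 * 1)
step 4: [delta@root] 1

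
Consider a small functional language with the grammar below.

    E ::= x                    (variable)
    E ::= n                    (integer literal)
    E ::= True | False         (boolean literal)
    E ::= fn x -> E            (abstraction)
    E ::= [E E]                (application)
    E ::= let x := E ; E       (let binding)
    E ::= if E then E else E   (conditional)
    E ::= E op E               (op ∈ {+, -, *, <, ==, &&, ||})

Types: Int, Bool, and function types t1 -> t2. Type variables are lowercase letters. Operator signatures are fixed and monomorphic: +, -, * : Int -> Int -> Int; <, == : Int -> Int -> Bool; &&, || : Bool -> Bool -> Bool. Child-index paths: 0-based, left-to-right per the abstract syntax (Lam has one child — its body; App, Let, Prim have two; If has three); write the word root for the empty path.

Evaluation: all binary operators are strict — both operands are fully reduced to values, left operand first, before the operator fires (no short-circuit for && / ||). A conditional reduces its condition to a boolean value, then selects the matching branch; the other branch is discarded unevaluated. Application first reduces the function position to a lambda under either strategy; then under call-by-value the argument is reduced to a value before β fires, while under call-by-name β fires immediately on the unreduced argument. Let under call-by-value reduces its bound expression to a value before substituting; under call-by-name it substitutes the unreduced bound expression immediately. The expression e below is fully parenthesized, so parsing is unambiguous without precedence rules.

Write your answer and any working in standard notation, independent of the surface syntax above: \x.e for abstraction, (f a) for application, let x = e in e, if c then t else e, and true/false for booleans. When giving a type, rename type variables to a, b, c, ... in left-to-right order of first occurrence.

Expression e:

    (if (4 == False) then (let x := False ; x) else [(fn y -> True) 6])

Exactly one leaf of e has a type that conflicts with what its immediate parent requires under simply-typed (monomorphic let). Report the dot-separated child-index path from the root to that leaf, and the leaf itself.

Trace:
  unify Int ~ Int
  unify Bool ~ Int
  FAIL: mismatch Bool ~ Int

Answer: 0.1 : false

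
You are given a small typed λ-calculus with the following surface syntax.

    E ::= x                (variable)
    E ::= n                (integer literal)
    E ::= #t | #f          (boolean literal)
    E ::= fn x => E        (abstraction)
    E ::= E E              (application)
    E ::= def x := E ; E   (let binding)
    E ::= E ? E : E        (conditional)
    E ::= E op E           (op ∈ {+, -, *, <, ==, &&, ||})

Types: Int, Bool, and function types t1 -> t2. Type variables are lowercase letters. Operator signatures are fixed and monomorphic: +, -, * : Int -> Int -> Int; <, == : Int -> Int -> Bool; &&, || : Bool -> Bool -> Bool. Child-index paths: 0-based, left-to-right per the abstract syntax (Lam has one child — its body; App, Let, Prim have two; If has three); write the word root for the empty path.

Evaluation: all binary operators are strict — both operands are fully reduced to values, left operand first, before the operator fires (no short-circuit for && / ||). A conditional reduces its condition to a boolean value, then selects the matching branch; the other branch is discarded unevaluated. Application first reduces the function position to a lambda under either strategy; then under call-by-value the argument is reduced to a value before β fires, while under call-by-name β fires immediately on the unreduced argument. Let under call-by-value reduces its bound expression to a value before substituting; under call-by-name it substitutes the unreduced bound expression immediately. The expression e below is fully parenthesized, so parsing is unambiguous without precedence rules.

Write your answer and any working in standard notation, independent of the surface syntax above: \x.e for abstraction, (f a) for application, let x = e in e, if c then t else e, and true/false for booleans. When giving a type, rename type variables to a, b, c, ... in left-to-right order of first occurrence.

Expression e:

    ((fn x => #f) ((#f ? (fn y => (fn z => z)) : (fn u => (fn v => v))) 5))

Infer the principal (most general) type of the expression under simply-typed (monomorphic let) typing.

Working:
\x._ : a -> Bool
  unify Bool ~ Bool
z : c
\z._ : c -> c
\y._ : b -> c -> c
v : e
\v._ : e -> e
\u._ : d -> e -> e
  unify b -> c -> c ~ d -> e -> e
  unify b ~ d
  unify c -> c ~ e -> e
  unify c ~ e
  unify e ~ e
  unify d -> e -> e ~ Int -> f
  unify d ~ Int
  unify e -> e ~ f
_ _ : e -> e
  unify a -> Bool ~ (e -> e) -> g
  unify a ~ e -> e
  unify Bool ~ g
_ _ : Bool

Answer: Bool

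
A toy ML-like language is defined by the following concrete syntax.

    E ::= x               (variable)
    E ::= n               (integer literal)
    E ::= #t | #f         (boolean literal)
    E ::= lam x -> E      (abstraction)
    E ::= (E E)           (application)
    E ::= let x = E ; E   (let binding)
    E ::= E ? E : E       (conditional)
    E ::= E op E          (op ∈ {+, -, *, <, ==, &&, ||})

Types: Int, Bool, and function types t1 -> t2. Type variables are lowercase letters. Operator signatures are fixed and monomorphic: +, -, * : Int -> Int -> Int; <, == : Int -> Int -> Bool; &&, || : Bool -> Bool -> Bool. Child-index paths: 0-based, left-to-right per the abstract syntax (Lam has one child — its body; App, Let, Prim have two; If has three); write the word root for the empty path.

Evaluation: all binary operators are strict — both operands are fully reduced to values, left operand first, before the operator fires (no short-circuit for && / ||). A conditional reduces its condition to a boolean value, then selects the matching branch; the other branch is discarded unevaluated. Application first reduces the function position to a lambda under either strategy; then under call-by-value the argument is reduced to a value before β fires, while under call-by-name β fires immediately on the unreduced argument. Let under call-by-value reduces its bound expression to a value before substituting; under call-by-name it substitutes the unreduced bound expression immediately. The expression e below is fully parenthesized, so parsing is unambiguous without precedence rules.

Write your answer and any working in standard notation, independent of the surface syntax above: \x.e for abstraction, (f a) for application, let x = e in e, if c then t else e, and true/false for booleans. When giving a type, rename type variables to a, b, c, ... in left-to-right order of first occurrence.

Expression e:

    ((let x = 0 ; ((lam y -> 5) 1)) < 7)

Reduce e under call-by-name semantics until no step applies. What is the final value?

Working:
step 0: ((let x = 0 in ((\y.5) 1)) < 7)
step 1: [let@0] (((\y.5) 1) < 7)
step 2: [beta@0] (5 < 7)
step 3: [delta@root] true

Answer: true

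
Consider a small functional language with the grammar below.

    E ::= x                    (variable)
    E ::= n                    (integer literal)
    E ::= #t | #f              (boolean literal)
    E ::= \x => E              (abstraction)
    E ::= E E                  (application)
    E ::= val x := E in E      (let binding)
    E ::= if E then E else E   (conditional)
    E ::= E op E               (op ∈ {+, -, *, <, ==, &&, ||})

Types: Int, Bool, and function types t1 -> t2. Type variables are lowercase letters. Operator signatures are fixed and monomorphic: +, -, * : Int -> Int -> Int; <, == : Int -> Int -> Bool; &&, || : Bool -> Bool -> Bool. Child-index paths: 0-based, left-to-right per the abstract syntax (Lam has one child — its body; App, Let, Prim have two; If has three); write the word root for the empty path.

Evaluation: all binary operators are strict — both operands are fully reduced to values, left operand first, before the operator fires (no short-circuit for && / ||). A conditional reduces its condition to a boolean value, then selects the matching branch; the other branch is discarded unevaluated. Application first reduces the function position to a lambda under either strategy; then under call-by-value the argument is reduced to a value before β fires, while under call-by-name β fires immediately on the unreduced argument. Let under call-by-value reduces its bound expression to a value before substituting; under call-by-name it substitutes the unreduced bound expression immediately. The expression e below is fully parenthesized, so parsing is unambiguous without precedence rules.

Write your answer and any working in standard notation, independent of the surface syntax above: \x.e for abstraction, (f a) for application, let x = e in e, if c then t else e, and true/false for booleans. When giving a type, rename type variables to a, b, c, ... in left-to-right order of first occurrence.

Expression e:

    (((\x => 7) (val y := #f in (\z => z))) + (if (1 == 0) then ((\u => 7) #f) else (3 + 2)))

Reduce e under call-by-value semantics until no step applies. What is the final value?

Answer: 12

Derivation:
step 0: (((\x.7) (let y = false in (\z.z))) + (if (1 == 0) then ((\u.7) false) else (3 + 2)))
step 1: [let@0.1] (((\x.7) (\z.z)) + (if (1 == 0) then ((\u.7) false) else (3 + 2)))
step 2: [beta@0] (7 + (if (1 == 0) then ((\u.7) false) else (3 + 2)))
step 3: [delta@1.0] (7 + (if false then ((\u.7) false) else (3 + 2)))
step 4: [if@1] (7 + (3 + 2))
step 5: [delta@1] (7 + 5)
step 6: [delta@root] 12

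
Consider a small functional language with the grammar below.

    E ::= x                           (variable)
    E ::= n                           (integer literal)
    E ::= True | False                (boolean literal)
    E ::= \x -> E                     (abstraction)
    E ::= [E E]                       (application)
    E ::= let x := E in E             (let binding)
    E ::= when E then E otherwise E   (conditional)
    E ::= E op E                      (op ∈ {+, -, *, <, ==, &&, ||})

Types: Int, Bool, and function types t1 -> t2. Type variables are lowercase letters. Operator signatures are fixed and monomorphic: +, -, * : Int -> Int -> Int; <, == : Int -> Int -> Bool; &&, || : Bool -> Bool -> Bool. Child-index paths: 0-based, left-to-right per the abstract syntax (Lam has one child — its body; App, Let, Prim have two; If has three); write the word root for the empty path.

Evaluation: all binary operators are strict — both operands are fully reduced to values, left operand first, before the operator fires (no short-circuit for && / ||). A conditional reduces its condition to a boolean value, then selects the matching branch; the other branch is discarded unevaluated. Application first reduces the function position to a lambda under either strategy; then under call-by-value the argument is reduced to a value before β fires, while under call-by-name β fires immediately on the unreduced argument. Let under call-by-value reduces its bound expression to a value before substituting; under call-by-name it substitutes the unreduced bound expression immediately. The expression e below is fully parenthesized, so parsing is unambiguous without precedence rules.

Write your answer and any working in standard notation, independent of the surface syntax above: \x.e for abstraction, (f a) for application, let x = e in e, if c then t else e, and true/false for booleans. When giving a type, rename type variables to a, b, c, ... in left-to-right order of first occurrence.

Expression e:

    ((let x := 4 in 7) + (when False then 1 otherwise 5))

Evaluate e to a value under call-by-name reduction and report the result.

Answer: 12

Trace:
step 0: ((let x = 4 in 7) + (if false then 1 else 5))
step 1: [let@0] (7 + (if false then 1 else 5))
step 2: [if@1] (7 + 5)
step 3: [delta@root] 12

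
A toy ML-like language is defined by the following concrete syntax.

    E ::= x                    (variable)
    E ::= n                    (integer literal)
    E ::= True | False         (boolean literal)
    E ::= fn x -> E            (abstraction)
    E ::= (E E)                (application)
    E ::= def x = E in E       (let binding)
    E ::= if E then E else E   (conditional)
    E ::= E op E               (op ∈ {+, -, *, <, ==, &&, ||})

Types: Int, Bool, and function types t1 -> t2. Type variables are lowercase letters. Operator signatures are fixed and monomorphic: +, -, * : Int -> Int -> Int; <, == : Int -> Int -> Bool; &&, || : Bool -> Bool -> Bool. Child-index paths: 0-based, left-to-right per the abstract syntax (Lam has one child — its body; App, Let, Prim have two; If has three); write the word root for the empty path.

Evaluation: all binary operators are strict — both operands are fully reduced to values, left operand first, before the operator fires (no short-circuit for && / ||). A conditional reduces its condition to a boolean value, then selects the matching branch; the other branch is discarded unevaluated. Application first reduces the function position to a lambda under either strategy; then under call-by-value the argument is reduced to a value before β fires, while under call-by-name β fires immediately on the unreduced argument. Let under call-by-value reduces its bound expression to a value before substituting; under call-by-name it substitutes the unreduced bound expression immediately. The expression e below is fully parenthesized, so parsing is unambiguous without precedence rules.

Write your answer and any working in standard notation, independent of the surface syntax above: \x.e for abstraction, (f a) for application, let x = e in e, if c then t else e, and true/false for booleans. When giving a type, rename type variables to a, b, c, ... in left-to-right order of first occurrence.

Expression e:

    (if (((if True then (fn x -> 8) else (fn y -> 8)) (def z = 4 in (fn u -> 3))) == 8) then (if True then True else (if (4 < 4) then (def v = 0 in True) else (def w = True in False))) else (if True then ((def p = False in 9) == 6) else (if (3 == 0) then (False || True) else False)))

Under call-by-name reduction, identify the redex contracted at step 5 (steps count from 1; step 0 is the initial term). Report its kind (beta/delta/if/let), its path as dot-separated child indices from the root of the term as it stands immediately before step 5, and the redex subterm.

Trace:
step 0: (if (((if true then (\x.8) else (\y.8)) (let z = 4 in (\u.3))) == 8) then (if true then true else (if (4 < 4) then (let v = 0 in true) else (let w = true in false))) else (if true then ((let p = false in 9) == 6) else (if (3 == 0) then (false || true) else false)))
step 1: [if@0.0.0] (if (((\x.8) (let z = 4 in (\u.3))) == 8) then (if true then true else (if (4 < 4) then (let v = 0 in true) else (let w = true in false))) else (if true then ((let p = false in 9) == 6) else (if (3 == 0) then (false || true) else false)))
step 2: [beta@0.0] (if (8 == 8) then (if true then true else (if (4 < 4) then (let v = 0 in true) else (let w = true in false))) else (if true then ((let p = false in 9) == 6) else (if (3 == 0) then (false || true) else false)))
step 3: [delta@0] (if true then (if true then true else (if (4 < 4) then (let v = 0 in true) else (let w = true in false))) else (if true then ((let p = false in 9) == 6) else (if (3 == 0) then (false || true) else false)))
step 4: [if@root] (if true then true else (if (4 < 4) then (let v = 0 in true) else (let w = true in false)))
step 5: [if@root] true

Answer: if at root : (if true then true else (if (4 < 4) then (let v = 0 in true) else (let w = true in false)))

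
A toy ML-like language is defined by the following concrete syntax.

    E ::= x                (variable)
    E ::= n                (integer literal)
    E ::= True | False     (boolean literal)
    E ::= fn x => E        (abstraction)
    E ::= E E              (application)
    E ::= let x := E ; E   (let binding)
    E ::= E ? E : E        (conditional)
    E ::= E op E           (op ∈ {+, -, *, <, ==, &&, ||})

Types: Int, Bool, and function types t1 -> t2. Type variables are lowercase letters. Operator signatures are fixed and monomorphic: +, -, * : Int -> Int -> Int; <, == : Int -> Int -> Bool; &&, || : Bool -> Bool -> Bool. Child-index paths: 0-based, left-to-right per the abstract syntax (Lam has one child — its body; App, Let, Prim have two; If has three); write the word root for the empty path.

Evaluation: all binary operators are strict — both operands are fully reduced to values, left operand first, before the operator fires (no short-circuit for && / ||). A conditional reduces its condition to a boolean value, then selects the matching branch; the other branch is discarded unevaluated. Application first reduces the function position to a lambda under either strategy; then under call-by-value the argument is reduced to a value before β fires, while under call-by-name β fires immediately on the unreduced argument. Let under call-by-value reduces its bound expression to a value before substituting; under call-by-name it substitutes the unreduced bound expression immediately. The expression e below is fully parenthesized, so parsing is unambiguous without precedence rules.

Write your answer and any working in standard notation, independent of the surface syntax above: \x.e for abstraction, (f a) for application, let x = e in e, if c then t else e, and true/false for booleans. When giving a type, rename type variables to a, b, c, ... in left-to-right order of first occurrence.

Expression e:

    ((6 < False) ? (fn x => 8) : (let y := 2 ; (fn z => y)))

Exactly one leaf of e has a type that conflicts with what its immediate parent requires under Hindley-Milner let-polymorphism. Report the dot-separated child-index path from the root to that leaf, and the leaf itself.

Derivation:
  unify Int ~ Int
  unify Bool ~ Int
  FAIL: mismatch Bool ~ Int

Answer: 0.1 : false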